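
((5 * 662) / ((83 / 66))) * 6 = 1310760 / 83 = 15792.29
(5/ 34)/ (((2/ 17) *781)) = 0.00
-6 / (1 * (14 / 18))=-54 / 7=-7.71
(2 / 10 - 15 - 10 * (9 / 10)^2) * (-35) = 1603 / 2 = 801.50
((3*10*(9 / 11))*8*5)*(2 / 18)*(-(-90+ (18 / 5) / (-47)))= 5080320 / 517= 9826.54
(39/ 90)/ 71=13/ 2130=0.01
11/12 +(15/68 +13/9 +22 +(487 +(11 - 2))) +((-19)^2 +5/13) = 881.97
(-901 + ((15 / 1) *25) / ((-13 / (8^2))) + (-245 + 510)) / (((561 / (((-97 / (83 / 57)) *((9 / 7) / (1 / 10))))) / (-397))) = -2124860384520 / 1412411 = -1504420.73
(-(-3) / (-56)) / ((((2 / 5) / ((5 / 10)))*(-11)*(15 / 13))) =13 / 2464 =0.01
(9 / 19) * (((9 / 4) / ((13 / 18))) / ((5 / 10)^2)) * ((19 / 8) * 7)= 5103 / 52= 98.13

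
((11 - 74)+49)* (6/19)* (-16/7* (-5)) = -960/19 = -50.53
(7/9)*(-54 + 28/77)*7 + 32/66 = -28862/99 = -291.54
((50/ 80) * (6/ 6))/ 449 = 5/ 3592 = 0.00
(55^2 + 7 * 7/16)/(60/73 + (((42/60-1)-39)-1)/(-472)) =1043349215/312619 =3337.45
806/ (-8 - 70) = -31/ 3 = -10.33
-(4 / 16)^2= -1 / 16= -0.06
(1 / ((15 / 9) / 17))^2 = 2601 / 25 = 104.04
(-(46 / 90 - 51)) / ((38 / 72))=9088 / 95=95.66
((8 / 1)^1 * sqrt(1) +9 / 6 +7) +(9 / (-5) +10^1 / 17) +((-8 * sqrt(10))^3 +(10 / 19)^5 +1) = -16174.53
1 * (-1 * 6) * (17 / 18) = -17 / 3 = -5.67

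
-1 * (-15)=15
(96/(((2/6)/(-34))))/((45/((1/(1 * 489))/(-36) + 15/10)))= -1436432/4401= -326.39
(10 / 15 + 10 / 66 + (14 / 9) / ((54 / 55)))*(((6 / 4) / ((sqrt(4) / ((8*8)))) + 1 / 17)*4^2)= 83948384 / 45441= 1847.41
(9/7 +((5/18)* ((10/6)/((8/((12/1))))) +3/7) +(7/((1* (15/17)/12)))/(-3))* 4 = -36949/315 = -117.30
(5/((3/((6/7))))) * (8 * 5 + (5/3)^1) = 1250/21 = 59.52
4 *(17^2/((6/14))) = 8092/3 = 2697.33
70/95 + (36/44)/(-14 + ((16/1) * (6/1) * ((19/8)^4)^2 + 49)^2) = 400183050400590389240810/543105568337009933993881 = 0.74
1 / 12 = 0.08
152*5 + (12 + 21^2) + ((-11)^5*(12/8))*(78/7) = -18834476/7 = -2690639.43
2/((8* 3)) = 0.08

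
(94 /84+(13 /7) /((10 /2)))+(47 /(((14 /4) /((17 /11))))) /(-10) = -193 /330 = -0.58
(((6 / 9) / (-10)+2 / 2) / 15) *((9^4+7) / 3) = 91952 / 675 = 136.23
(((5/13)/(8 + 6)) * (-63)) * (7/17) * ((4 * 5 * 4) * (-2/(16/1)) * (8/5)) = 2520/221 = 11.40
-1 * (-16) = 16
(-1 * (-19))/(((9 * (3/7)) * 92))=133/2484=0.05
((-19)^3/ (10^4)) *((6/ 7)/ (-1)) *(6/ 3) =20577/ 17500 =1.18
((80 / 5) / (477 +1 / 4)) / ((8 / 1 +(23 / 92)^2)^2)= 16384 / 31767669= 0.00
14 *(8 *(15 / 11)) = 1680 / 11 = 152.73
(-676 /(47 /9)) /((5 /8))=-48672 /235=-207.11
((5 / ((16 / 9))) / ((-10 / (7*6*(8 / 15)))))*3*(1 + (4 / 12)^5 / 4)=-6811 / 360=-18.92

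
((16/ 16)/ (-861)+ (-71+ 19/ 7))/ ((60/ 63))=-11759/ 164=-71.70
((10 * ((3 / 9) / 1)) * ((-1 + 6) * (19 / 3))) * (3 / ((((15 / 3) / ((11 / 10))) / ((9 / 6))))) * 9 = 940.50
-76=-76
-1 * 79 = -79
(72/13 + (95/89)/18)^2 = 13590663241/433722276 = 31.33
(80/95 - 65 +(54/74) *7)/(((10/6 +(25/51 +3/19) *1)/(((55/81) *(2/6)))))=-38813720/6722271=-5.77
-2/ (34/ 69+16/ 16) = -138/ 103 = -1.34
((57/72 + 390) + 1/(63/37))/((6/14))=197255/216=913.22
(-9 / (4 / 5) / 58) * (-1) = 45 / 232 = 0.19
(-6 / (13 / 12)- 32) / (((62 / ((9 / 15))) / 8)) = -5856 / 2015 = -2.91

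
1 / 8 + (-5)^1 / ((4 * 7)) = -0.05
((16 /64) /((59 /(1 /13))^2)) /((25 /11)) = 11 /58828900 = 0.00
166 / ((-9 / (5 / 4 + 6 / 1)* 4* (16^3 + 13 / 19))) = -45733 / 5604264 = -0.01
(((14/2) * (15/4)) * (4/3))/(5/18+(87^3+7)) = 0.00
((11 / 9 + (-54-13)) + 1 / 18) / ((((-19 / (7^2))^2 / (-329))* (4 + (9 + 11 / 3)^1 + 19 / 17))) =15886262119 / 1964562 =8086.41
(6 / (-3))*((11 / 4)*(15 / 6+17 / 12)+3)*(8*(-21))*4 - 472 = 18036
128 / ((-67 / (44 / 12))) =-1408 / 201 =-7.00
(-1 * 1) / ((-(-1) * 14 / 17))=-17 / 14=-1.21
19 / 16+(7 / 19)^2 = 7643 / 5776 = 1.32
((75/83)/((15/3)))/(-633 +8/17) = -255/892499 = -0.00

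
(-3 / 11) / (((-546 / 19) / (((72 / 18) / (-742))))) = -19 / 371371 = -0.00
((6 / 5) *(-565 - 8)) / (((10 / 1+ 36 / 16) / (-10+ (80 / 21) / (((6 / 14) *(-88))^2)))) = 9981278 / 17787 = 561.16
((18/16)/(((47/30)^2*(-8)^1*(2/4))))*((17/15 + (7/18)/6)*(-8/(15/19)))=12293/8836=1.39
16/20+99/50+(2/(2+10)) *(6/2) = 82/25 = 3.28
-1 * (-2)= 2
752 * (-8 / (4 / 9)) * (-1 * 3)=40608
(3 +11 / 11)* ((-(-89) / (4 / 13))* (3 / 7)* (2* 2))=13884 / 7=1983.43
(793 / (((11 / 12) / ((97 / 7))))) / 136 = 230763 / 2618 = 88.14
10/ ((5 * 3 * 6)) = 1/ 9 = 0.11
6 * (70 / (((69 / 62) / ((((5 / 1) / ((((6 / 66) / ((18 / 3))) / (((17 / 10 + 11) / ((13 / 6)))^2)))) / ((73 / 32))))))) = 532222935552 / 283751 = 1875668.93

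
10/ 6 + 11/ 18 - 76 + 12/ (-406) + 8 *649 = 18702079/ 3654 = 5118.25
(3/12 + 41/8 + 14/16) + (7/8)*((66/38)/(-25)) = 23519/3800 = 6.19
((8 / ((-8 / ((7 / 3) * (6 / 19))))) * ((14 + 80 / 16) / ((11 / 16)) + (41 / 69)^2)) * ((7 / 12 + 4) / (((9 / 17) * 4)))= -872171825 / 19539144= -44.64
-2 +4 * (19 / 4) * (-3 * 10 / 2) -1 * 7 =-294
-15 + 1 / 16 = -14.94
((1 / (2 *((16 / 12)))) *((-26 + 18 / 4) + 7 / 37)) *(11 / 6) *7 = -121429 / 1184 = -102.56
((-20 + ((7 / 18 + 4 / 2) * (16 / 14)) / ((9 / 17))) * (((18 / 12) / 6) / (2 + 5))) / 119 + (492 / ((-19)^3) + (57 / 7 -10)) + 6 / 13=-61983766513 / 42114554937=-1.47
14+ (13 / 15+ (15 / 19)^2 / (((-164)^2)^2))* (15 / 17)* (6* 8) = 14069215362157 / 277467124112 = 50.71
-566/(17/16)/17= -9056/289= -31.34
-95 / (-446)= 95 / 446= 0.21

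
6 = 6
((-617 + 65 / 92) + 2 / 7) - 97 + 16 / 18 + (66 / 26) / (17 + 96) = -6063019561 / 8514324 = -712.10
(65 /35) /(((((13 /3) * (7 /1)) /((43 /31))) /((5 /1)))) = 645 /1519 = 0.42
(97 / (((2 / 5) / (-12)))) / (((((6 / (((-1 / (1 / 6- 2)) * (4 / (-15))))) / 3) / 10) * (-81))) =-7760 / 297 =-26.13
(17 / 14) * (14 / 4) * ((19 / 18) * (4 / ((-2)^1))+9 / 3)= 34 / 9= 3.78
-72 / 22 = -3.27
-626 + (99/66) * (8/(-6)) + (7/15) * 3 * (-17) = -3259/5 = -651.80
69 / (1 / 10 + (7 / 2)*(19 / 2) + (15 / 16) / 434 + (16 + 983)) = 2395680 / 35843267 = 0.07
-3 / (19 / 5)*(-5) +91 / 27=3754 / 513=7.32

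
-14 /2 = -7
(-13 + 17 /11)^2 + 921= 127317 /121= 1052.21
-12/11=-1.09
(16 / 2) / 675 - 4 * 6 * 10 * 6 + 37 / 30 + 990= -605819 / 1350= -448.75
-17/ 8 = -2.12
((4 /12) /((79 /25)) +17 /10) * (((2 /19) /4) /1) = 4279 /90060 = 0.05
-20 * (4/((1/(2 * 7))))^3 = -3512320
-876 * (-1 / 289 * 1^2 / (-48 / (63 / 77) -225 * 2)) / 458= -657 / 50496103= -0.00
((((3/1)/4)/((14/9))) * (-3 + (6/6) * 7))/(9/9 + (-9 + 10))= 0.96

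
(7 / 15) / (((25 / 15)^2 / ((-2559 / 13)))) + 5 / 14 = -744221 / 22750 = -32.71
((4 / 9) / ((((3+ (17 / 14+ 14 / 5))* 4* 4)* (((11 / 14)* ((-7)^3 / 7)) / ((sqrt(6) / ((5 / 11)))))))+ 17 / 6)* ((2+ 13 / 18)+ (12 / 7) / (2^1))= 7667 / 756 - 451* sqrt(6) / 556794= 10.14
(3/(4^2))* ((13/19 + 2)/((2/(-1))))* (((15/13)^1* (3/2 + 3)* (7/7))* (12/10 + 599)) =-12397131/15808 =-784.23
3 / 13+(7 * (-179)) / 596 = -14501 / 7748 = -1.87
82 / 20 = 41 / 10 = 4.10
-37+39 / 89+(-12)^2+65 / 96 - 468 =-3074855 / 8544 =-359.88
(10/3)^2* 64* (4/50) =512/9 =56.89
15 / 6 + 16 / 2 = 10.50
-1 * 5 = -5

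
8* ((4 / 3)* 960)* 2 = 20480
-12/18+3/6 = -1/6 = -0.17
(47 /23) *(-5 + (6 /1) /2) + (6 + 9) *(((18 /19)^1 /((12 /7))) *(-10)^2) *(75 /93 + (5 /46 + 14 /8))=59747143 /27094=2205.18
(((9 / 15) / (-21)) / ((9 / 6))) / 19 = -2 / 1995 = -0.00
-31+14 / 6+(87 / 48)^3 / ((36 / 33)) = -1140745 / 49152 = -23.21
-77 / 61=-1.26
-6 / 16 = -3 / 8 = -0.38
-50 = -50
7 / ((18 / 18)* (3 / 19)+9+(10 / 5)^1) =133 / 212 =0.63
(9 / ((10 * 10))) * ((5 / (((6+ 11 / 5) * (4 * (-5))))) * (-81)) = 729 / 3280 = 0.22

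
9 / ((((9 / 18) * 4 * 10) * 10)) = 9 / 200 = 0.04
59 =59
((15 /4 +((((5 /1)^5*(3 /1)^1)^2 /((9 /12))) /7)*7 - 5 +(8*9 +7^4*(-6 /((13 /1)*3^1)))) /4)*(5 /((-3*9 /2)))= -30468672355 /2808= -10850666.79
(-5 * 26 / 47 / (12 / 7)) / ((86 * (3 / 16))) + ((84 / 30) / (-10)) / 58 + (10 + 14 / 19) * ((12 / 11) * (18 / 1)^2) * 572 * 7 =7614381451478263 / 501106950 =15195122.42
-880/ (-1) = 880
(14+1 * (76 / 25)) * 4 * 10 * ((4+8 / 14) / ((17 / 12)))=1308672 / 595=2199.45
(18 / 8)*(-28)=-63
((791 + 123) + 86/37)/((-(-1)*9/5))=169520/333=509.07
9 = 9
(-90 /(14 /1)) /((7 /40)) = -1800 /49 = -36.73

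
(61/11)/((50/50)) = 61/11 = 5.55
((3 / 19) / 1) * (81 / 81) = 3 / 19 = 0.16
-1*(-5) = 5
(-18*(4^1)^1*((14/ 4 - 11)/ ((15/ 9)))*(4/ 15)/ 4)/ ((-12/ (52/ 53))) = -468/ 265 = -1.77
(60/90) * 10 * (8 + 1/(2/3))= 190/3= 63.33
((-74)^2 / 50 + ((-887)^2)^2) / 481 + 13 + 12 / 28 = 108325956537691 / 84175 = 1286913650.58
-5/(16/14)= -35/8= -4.38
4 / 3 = 1.33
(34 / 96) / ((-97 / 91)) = -1547 / 4656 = -0.33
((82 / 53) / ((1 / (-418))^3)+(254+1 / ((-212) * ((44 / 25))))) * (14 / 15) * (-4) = 7378234078159 / 17490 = 421854435.57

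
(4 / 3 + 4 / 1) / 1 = 5.33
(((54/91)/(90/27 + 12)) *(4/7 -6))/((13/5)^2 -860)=76950/312520481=0.00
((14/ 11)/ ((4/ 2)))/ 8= 7/ 88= 0.08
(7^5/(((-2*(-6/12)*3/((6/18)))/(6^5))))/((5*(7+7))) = 1037232/5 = 207446.40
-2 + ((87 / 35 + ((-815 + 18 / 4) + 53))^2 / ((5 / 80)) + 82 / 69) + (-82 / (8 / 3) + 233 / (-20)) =770927331016 / 84525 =9120701.93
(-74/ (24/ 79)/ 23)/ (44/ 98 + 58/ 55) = -7877485/ 1118352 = -7.04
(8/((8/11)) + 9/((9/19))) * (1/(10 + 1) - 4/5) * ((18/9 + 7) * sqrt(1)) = -2106/11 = -191.45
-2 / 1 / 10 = -1 / 5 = -0.20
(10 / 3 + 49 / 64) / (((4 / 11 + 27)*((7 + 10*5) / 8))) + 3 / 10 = 660937 / 2058840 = 0.32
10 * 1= 10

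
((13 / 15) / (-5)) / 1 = -13 / 75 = -0.17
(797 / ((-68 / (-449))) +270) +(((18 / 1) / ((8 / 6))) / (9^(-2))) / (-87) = 10885391 / 1972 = 5519.98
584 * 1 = 584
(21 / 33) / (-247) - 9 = -24460 / 2717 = -9.00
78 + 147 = 225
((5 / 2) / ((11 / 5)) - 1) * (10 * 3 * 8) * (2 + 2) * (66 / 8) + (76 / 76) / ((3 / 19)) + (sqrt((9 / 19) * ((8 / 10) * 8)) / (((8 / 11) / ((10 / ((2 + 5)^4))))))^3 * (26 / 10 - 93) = 3259 / 3 - 32487048 * sqrt(190) / 4996704679561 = 1086.33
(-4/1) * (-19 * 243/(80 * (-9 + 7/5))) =-243/8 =-30.38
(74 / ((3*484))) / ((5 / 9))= 111 / 1210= 0.09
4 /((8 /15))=15 /2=7.50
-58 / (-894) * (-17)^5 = -92116.00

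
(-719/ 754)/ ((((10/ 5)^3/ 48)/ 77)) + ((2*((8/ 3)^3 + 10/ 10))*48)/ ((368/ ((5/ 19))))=-651196007/ 1482741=-439.18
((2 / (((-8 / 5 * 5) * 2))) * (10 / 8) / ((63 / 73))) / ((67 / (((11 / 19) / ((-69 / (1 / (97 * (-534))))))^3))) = -485815 / 42297274080097033420788390144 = -0.00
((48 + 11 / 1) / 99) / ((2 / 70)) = 2065 / 99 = 20.86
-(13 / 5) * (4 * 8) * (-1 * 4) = 1664 / 5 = 332.80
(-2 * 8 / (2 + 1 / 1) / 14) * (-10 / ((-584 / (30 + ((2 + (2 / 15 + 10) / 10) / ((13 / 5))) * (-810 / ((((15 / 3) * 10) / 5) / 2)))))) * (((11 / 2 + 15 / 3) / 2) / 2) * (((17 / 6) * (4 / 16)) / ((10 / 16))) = 3.06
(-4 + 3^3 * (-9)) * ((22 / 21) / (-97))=5434 / 2037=2.67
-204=-204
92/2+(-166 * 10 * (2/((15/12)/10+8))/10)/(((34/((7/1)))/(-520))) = 75150/17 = 4420.59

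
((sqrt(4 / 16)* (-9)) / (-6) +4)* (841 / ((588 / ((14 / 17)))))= 15979 / 2856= 5.59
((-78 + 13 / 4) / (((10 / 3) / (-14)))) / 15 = 2093 / 100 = 20.93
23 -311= -288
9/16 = 0.56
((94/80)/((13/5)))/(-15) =-47/1560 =-0.03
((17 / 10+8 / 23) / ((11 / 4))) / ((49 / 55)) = 942 / 1127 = 0.84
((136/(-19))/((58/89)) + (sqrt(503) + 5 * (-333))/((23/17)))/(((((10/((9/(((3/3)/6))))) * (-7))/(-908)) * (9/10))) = -12246521064/12673 + 92616 * sqrt(503)/161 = -953445.82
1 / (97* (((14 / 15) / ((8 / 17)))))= 60 / 11543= 0.01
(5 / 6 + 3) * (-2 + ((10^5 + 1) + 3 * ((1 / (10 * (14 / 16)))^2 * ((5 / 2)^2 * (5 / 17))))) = 638627407 / 1666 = 383329.78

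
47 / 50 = 0.94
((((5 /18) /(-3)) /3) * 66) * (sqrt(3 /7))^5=-55 * sqrt(21) /1029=-0.24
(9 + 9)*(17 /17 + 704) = 12690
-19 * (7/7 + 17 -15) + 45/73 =-4116/73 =-56.38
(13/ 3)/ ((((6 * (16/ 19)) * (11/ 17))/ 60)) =20995/ 264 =79.53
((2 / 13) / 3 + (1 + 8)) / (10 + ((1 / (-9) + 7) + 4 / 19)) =20121 / 38012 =0.53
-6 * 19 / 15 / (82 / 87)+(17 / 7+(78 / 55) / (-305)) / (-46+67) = -803565016 / 101102925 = -7.95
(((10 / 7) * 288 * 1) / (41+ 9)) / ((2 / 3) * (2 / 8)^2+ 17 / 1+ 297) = 6912 / 263795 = 0.03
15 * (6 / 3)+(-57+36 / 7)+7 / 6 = -20.69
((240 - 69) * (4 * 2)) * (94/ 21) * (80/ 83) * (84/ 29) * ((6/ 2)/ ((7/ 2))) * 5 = 1234483200/ 16849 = 73267.45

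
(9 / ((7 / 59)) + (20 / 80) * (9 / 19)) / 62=40419 / 32984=1.23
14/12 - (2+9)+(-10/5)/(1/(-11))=73/6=12.17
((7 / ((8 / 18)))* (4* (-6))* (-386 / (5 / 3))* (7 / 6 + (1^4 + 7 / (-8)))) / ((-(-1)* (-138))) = -376929 / 460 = -819.41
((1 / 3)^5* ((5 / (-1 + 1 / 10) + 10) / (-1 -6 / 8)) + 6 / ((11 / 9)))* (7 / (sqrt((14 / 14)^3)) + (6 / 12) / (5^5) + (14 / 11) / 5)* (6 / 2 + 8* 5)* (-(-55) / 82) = 8845979708749 / 8630448750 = 1024.97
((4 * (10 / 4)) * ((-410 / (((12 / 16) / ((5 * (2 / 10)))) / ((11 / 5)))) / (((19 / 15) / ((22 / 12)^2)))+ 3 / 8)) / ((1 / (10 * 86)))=-4692554525 / 171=-27441839.33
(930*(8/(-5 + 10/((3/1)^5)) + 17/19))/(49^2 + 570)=-3059886/13604209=-0.22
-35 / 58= -0.60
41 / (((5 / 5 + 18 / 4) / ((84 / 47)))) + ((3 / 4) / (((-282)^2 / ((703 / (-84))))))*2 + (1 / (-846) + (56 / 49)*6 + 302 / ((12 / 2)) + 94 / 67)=11239701037 / 156291168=71.92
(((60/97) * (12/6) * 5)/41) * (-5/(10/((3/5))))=-180/3977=-0.05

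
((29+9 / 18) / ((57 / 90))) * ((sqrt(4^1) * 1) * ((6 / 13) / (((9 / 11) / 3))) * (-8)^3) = -19937280 / 247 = -80717.73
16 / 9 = 1.78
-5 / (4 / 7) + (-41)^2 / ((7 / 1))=6479 / 28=231.39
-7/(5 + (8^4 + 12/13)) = -91/53325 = -0.00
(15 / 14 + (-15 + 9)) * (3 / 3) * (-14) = 69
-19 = -19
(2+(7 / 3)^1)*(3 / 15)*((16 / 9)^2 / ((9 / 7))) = 23296 / 10935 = 2.13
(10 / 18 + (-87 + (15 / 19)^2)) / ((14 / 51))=-312.63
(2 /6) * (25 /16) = 25 /48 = 0.52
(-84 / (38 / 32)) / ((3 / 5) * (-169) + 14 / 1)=6720 / 8303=0.81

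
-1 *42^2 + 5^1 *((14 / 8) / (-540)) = -762055 / 432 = -1764.02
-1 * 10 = -10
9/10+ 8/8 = 19/10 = 1.90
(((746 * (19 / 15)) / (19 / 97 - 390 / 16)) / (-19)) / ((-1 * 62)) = -289448 / 8724795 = -0.03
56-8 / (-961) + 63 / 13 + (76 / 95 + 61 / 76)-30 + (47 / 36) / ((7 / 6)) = 33.58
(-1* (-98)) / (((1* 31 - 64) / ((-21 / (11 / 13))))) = 8918 / 121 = 73.70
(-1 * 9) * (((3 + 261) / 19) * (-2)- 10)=6462 / 19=340.11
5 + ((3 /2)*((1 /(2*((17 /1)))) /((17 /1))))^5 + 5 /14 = 77414165777243301 /14450644278418432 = 5.36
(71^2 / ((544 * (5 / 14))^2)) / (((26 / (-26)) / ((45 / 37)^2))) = -20007729 / 101284096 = -0.20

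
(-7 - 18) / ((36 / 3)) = -25 / 12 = -2.08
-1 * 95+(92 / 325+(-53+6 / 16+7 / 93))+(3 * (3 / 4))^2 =-68769929 / 483600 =-142.20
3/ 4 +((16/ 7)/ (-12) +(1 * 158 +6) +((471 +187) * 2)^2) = 145489727/ 84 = 1732020.56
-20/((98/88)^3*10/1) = -1.45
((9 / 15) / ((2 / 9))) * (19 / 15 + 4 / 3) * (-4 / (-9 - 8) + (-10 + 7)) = -16497 / 850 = -19.41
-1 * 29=-29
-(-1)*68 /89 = 68 /89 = 0.76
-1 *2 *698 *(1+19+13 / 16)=-116217 / 4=-29054.25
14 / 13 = 1.08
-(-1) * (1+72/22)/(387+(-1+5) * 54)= 0.01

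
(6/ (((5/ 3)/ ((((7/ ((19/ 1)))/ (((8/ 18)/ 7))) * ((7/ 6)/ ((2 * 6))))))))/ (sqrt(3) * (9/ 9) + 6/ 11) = -33957/ 82840 + 124509 * sqrt(3)/ 165680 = 0.89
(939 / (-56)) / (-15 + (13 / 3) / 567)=228177 / 204016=1.12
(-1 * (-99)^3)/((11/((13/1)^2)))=14907321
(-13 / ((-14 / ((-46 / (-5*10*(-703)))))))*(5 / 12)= -299 / 590520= -0.00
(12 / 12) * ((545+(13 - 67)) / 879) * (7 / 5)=3437 / 4395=0.78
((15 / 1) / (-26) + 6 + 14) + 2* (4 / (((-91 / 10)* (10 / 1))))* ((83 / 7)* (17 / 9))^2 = -17824321 / 722358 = -24.68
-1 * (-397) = 397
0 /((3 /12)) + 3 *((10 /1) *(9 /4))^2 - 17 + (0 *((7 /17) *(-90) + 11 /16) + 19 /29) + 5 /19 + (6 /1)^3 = 3787945 /2204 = 1718.67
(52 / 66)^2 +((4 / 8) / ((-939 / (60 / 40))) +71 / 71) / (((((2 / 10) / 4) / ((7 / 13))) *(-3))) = -13143311 / 4431141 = -2.97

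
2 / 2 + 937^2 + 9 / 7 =6145799 / 7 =877971.29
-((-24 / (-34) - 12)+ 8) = 56 / 17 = 3.29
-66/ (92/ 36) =-594/ 23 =-25.83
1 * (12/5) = 2.40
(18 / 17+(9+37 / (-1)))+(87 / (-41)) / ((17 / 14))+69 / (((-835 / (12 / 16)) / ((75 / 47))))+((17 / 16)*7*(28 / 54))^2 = -3551741793647 / 255243451968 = -13.92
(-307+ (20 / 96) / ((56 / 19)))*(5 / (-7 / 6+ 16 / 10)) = -10312825 / 2912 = -3541.49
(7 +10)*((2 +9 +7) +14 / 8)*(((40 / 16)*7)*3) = 17626.88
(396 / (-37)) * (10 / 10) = -396 / 37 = -10.70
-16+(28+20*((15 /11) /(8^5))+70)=7389259 /90112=82.00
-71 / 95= -0.75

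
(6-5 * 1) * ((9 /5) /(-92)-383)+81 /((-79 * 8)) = -27847177 /72680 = -383.15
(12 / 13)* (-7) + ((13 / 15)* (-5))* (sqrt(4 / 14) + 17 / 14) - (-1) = -5855 / 546 - 13* sqrt(14) / 21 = -13.04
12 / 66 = 2 / 11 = 0.18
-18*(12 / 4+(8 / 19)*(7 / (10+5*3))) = -56.12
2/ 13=0.15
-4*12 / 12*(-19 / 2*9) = 342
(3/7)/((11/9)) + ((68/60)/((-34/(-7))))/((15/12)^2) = 0.50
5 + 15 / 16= 95 / 16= 5.94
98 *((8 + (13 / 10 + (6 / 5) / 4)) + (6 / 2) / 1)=6174 / 5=1234.80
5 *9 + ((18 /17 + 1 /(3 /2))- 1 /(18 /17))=14009 /306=45.78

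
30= 30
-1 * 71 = -71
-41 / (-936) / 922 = 41 / 862992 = 0.00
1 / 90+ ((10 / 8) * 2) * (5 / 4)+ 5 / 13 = 16477 / 4680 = 3.52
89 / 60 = 1.48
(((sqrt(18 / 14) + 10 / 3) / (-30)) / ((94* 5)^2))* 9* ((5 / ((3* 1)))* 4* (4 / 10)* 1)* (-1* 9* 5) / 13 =27* sqrt(7) / 5025475 + 6 / 143585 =0.00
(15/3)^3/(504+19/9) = 225/911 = 0.25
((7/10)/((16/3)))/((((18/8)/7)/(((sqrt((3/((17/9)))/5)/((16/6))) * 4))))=147 * sqrt(255)/6800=0.35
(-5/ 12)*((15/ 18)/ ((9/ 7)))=-0.27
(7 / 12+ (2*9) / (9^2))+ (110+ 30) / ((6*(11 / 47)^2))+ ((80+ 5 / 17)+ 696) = 89090305 / 74052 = 1203.08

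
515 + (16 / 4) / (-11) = 514.64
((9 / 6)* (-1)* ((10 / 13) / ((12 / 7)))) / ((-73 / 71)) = 2485 / 3796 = 0.65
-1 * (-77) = 77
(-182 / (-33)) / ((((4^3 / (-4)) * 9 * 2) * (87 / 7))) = -637 / 413424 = -0.00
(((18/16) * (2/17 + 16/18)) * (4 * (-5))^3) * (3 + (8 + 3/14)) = -1727000/17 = -101588.24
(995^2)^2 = 980149500625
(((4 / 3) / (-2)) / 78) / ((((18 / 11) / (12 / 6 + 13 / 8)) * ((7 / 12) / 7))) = -319 / 1404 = -0.23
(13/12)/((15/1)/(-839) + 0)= -60.59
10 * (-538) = -5380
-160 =-160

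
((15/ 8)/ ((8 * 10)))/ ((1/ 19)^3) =160.76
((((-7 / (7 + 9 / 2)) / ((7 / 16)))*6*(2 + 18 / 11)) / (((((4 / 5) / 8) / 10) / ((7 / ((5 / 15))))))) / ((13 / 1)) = -16128000 / 3289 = -4903.62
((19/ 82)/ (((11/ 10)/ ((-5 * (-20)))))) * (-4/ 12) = -9500/ 1353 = -7.02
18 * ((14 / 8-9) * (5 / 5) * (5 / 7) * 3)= -3915 / 14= -279.64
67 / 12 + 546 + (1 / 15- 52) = 9993 / 20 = 499.65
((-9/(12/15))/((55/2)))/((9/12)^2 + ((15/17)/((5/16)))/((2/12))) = -136/5819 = -0.02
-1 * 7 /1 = -7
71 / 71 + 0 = 1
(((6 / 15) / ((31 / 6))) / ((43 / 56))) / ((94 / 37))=12432 / 313255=0.04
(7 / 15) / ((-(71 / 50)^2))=-0.23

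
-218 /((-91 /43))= 9374 /91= 103.01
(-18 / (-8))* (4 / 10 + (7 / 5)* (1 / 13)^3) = 39609 / 43940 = 0.90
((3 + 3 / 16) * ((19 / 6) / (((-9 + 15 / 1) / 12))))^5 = 3515706497843 / 1048576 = 3352838.99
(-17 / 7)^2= 289 / 49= 5.90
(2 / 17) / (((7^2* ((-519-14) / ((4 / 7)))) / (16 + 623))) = -5112 / 3107923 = -0.00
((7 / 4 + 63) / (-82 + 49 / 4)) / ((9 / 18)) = -518 / 279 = -1.86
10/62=5/31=0.16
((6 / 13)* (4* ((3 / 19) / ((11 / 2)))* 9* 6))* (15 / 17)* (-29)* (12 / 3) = -13530240 / 46189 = -292.93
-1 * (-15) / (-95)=-3 / 19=-0.16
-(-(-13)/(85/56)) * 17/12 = -182/15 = -12.13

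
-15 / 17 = -0.88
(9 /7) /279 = 1 /217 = 0.00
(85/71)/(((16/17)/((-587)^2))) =497902205/1136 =438294.19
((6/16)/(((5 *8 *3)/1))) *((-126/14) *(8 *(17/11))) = -0.35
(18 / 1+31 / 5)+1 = 126 / 5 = 25.20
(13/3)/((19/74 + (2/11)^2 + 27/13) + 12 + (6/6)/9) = 4539678/15167255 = 0.30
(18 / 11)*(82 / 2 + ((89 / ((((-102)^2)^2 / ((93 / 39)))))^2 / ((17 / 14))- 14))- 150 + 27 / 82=-44485436936316969139057 / 421707224480666275008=-105.49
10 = 10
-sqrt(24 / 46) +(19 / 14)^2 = 361 / 196 - 2*sqrt(69) / 23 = 1.12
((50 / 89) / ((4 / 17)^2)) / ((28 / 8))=7225 / 2492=2.90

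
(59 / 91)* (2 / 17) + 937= 1449657 / 1547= 937.08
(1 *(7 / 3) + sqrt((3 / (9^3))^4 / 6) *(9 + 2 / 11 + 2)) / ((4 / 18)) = 41 *sqrt(6) / 288684 + 21 / 2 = 10.50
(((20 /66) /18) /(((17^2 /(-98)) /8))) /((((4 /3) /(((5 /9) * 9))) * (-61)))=4900 /1745271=0.00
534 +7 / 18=9619 / 18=534.39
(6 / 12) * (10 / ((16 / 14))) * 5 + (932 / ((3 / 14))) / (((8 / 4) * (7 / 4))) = 30349 / 24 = 1264.54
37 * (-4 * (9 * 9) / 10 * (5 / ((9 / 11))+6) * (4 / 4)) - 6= -72624 / 5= -14524.80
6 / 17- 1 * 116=-1966 / 17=-115.65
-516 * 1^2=-516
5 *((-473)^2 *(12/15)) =894916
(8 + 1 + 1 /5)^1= 9.20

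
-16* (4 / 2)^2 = -64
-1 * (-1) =1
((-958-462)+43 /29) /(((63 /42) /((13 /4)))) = -3073.45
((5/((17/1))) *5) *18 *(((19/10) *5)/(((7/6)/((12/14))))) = 153900/833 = 184.75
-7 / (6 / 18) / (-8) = 21 / 8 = 2.62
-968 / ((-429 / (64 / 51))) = 5632 / 1989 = 2.83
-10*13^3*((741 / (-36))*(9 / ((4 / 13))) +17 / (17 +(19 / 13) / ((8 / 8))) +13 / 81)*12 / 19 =4277952263 / 513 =8339088.23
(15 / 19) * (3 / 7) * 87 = 3915 / 133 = 29.44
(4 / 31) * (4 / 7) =16 / 217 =0.07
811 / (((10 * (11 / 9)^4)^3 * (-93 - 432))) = -76350118028697 / 549224965926175000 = -0.00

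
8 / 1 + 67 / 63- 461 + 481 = 1831 / 63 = 29.06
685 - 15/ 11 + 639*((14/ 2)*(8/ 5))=431224/ 55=7840.44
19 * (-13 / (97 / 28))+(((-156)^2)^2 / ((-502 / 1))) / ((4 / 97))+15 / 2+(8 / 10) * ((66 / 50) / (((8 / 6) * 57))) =-3308616664720223 / 115648250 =-28609310.26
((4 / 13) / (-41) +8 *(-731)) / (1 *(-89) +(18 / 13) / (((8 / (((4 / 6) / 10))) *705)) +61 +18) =14649843600 / 25050959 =584.80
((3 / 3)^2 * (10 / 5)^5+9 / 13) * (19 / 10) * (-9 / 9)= -1615 / 26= -62.12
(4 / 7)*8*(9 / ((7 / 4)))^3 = 1492992 / 2401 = 621.82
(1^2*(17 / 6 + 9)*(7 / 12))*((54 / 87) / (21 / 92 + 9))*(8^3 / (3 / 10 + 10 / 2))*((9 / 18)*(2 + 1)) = 29263360 / 434971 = 67.28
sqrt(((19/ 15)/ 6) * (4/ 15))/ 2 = sqrt(114)/ 90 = 0.12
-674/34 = -337/17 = -19.82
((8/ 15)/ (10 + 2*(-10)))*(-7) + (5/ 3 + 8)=251/ 25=10.04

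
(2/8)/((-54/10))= -5/108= -0.05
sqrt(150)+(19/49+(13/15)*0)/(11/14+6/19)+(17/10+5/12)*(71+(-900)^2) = 5*sqrt(6)+211004907187/123060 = 1714662.88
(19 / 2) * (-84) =-798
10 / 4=2.50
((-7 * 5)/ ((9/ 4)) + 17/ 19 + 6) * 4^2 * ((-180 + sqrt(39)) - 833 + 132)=20876176/ 171 - 23696 * sqrt(39)/ 171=121217.51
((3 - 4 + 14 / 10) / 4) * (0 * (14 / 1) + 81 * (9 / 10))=729 / 100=7.29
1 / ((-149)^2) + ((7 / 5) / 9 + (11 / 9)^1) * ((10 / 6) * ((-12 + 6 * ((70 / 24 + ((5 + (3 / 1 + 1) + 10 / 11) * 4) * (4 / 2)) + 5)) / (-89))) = -7739131162 / 586839033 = -13.19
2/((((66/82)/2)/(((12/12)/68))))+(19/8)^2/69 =127859/825792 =0.15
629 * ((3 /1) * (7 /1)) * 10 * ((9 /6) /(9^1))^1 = 22015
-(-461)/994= 461/994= 0.46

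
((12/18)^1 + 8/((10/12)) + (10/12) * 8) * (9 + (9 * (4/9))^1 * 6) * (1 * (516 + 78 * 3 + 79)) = 2316226/5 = 463245.20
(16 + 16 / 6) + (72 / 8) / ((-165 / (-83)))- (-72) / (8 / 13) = 23132 / 165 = 140.19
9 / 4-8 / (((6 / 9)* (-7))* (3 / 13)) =271 / 28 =9.68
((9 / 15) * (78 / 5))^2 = 54756 / 625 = 87.61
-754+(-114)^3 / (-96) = 58715 / 4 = 14678.75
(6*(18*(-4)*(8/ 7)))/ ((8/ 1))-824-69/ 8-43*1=-52491/ 56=-937.34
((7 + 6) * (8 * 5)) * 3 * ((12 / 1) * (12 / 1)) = 224640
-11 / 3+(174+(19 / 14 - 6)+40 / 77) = 76789 / 462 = 166.21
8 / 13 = 0.62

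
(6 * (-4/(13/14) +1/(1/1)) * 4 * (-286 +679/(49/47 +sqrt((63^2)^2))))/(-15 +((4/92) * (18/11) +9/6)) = -82887721103/49055370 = -1689.68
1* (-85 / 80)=-17 / 16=-1.06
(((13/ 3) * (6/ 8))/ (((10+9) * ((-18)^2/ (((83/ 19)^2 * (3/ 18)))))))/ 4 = 89557/ 213342336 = 0.00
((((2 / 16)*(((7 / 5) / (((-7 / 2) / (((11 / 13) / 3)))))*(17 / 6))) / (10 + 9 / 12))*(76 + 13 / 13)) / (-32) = 14399 / 1609920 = 0.01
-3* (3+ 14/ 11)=-12.82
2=2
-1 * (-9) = 9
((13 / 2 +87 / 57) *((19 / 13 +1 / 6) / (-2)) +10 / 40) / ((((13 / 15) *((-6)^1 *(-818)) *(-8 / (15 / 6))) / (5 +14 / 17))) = 30733725 / 11430954496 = 0.00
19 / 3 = 6.33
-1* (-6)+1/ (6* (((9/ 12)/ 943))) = 1940/ 9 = 215.56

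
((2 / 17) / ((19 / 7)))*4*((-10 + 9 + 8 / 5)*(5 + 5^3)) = 4368 / 323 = 13.52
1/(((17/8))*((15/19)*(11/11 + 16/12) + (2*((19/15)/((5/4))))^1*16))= 11400/830161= 0.01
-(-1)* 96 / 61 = 96 / 61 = 1.57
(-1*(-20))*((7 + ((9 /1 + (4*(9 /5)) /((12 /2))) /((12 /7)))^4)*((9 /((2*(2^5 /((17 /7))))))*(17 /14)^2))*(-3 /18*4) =-424596734517 /50176000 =-8462.15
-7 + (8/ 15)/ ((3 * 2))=-311/ 45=-6.91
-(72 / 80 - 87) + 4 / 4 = 871 / 10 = 87.10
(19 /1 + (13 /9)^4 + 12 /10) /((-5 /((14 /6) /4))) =-2819131 /984150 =-2.86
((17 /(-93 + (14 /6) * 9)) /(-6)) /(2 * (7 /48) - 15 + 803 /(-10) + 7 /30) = -5 /12042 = -0.00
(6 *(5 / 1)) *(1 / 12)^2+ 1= 29 / 24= 1.21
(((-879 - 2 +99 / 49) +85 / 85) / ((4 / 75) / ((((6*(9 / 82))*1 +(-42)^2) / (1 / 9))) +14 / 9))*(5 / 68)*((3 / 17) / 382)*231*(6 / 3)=-1040001608460375 / 117415117234408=-8.86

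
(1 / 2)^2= 1 / 4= 0.25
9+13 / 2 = 15.50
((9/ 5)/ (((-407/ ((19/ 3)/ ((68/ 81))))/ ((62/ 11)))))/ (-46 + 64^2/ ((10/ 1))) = -15903/ 30748036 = -0.00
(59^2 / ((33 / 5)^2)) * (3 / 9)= 87025 / 3267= 26.64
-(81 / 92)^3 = -531441 / 778688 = -0.68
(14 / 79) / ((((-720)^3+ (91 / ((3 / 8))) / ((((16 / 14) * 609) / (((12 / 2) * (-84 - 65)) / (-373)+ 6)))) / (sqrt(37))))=-2611 * sqrt(37) / 5499249364866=-0.00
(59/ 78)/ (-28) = -0.03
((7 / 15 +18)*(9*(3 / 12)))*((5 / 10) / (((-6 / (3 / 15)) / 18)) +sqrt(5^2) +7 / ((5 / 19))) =260103 / 200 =1300.52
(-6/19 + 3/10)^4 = 81/1303210000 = 0.00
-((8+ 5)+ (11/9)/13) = -1532/117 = -13.09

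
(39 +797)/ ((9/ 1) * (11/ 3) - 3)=418/ 15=27.87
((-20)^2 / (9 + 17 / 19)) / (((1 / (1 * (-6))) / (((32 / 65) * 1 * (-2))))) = 145920 / 611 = 238.82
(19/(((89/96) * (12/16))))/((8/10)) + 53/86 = 266157/7654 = 34.77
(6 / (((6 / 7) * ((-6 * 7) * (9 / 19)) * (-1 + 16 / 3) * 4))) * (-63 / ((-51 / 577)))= -76741 / 5304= -14.47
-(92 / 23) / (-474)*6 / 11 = 4 / 869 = 0.00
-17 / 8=-2.12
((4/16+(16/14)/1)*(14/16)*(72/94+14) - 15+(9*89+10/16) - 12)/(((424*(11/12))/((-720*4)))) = -160933770/27401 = -5873.28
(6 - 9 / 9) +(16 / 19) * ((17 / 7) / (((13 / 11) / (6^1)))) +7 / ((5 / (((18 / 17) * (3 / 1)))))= 2914307 / 146965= 19.83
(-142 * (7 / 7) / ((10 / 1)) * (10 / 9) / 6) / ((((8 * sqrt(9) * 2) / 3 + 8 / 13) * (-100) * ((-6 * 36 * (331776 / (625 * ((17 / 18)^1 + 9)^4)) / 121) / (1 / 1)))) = -2866415898278075 / 175495605123022848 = -0.02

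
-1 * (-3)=3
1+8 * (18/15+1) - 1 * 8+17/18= 1039/90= 11.54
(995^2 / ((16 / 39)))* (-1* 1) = -38610975 / 16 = -2413185.94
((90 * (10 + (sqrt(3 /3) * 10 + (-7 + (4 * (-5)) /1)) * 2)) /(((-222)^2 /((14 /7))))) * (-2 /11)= 240 /15059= 0.02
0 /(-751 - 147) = 0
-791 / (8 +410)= -791 / 418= -1.89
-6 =-6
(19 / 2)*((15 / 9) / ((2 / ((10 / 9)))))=475 / 54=8.80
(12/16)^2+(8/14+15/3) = 6.13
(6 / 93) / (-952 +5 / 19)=-38 / 560573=-0.00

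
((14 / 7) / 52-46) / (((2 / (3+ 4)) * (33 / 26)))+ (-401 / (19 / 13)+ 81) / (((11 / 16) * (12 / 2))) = -72573 / 418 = -173.62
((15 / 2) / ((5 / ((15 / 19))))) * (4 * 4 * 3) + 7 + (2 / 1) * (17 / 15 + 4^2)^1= 27961 / 285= 98.11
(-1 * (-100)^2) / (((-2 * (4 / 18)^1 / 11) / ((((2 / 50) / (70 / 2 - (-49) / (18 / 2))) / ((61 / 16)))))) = 356400 / 5551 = 64.20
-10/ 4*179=-895/ 2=-447.50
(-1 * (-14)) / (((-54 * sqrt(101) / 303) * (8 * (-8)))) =7 * sqrt(101) / 576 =0.12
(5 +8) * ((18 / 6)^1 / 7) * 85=3315 / 7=473.57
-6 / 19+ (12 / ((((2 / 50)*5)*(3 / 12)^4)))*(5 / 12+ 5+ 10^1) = 4499194 / 19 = 236799.68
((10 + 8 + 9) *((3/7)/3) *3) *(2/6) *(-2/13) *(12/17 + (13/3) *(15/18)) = -3963/1547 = -2.56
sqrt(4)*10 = 20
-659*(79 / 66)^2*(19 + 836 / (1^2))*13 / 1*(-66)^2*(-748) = 34194059422380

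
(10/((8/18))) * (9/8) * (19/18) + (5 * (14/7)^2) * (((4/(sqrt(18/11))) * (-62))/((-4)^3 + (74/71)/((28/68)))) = 855/32 + 123256 * sqrt(22)/9165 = 89.80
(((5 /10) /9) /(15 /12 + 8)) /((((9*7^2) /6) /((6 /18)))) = 4 /146853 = 0.00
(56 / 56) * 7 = 7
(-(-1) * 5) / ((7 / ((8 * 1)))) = 40 / 7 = 5.71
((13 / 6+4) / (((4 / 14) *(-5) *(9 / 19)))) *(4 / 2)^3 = -9842 / 135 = -72.90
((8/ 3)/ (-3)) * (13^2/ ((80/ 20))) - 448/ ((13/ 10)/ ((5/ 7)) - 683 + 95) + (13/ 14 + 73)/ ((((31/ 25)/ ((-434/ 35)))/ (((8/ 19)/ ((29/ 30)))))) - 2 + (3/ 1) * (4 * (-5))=-61160940464/ 145343331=-420.80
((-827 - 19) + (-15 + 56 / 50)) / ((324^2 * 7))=-3071 / 2624400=-0.00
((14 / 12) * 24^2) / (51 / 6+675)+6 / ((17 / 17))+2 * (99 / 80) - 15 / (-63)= 11134033 / 1148280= 9.70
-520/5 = -104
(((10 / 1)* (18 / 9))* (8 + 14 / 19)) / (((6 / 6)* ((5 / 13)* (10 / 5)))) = 4316 / 19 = 227.16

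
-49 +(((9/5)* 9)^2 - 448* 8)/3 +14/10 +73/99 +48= -2737472/2475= -1106.05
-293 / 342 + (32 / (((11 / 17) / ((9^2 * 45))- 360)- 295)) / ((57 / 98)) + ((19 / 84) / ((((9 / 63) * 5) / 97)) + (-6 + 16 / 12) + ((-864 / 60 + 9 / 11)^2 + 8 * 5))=19698296931811 / 78927344100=249.58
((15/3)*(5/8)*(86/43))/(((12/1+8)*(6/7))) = 35/96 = 0.36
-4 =-4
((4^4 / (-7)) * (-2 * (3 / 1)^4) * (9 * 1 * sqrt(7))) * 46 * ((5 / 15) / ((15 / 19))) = 36246528 * sqrt(7) / 35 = 2739979.97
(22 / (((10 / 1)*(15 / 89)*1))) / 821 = 979 / 61575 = 0.02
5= 5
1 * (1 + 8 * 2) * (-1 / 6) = -17 / 6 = -2.83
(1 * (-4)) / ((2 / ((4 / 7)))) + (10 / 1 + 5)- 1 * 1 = 90 / 7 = 12.86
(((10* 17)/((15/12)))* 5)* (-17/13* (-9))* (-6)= -48018.46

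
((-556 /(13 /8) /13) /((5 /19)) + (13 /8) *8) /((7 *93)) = -24509 /183365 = -0.13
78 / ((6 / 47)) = 611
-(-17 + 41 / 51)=826 / 51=16.20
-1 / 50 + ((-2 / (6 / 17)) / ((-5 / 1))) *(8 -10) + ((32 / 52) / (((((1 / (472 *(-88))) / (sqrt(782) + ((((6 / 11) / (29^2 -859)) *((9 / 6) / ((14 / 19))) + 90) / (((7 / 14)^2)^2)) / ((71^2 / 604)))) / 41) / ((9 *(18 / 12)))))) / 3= -55950243457287133 / 68809650 -61307136 *sqrt(782) / 13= -944993839.13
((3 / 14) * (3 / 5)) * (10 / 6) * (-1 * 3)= -9 / 14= -0.64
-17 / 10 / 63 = -17 / 630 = -0.03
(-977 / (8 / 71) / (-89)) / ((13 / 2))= 14.99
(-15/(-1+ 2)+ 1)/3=-14/3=-4.67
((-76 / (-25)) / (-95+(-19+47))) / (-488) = 19 / 204350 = 0.00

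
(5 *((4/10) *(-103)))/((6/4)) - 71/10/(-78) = -35683/260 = -137.24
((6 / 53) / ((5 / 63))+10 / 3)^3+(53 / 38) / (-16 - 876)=1836519469355009 / 17031379923000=107.83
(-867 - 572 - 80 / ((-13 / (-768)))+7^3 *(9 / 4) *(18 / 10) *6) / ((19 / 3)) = 846201 / 2470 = 342.59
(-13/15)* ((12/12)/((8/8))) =-13/15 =-0.87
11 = 11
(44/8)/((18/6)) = 11/6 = 1.83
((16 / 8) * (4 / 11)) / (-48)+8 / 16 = 0.48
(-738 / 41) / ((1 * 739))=-18 / 739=-0.02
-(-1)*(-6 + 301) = 295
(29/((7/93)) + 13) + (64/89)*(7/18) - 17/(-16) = 35851415/89712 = 399.63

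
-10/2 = -5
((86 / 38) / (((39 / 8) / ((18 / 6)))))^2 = 118336 / 61009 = 1.94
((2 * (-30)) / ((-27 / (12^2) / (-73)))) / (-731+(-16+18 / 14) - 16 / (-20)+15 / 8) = 6540800 / 208051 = 31.44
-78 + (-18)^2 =246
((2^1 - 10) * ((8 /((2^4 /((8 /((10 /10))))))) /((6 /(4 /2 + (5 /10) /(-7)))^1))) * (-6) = 432 /7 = 61.71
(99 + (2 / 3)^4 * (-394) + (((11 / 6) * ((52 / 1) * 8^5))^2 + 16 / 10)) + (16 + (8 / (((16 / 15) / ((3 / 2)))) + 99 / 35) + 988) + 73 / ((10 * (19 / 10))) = 420519440542526285 / 43092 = 9758642916145.14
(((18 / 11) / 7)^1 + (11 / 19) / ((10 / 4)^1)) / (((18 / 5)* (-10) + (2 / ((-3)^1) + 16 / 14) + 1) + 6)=-10212 / 625955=-0.02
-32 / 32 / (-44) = 1 / 44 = 0.02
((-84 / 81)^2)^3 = 481890304 / 387420489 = 1.24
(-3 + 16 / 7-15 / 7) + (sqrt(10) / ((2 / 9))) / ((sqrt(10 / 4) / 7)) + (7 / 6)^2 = 15499 / 252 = 61.50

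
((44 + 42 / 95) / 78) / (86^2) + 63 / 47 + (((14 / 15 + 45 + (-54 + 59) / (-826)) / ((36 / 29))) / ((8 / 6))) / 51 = 245390663060911 / 130210029671904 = 1.88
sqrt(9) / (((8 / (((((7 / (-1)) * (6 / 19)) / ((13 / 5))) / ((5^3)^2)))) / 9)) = -567 / 3087500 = -0.00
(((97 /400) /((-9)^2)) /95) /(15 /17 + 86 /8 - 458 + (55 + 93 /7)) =-11543 /138484606500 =-0.00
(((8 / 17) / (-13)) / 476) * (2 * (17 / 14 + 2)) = -90 / 184093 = -0.00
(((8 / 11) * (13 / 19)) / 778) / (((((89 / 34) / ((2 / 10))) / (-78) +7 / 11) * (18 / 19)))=22984 / 15951723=0.00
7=7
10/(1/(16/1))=160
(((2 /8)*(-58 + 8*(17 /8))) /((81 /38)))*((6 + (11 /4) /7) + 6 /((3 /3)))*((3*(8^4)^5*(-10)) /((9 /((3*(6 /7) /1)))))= 779124176686976566558720 /1323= 588907163028704887799.49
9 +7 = 16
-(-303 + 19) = 284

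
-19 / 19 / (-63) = 1 / 63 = 0.02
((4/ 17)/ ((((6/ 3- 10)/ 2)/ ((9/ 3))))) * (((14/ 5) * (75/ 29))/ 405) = -14/ 4437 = -0.00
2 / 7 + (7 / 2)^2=351 / 28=12.54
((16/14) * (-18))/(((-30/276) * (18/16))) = 5888/35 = 168.23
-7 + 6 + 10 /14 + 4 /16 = -1 /28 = -0.04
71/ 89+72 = 6479/ 89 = 72.80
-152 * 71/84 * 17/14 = -22933/147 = -156.01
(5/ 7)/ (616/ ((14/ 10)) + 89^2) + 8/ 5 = 468241/ 292635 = 1.60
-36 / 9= -4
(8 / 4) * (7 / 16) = 7 / 8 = 0.88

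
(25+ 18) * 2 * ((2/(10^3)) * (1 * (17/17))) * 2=43/125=0.34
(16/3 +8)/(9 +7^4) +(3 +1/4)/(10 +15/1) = 9799/72300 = 0.14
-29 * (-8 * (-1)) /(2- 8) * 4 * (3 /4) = 116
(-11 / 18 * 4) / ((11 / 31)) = -62 / 9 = -6.89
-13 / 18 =-0.72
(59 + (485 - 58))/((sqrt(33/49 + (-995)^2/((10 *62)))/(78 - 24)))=367416 *sqrt(300896447)/9706337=656.62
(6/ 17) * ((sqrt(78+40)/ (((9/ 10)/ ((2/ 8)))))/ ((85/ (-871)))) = -871 * sqrt(118)/ 867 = -10.91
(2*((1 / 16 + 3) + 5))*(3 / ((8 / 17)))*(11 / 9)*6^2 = 72369 / 16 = 4523.06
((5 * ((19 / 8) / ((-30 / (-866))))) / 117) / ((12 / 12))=8227 / 2808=2.93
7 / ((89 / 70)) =490 / 89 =5.51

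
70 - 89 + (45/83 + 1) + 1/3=-4264/249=-17.12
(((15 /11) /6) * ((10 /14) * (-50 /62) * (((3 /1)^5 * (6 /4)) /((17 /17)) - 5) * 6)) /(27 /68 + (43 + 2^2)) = -45836250 /7693301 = -5.96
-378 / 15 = -126 / 5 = -25.20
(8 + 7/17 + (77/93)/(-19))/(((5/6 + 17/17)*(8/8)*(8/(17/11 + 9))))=662708/110143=6.02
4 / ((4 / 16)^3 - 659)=-256 / 42175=-0.01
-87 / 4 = -21.75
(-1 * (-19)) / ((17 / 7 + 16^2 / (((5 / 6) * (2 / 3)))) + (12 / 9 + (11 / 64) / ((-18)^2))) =725760 / 17745307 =0.04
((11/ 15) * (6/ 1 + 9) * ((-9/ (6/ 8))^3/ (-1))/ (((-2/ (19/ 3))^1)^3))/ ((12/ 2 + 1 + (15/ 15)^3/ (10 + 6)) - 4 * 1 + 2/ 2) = -9657472/ 65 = -148576.49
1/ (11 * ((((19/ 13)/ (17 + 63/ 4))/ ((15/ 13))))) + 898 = 752693/ 836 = 900.35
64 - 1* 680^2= -462336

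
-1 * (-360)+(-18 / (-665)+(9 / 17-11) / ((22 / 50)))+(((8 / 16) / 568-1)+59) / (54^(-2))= 5985028371899 / 35316820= 169466.80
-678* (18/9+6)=-5424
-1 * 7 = -7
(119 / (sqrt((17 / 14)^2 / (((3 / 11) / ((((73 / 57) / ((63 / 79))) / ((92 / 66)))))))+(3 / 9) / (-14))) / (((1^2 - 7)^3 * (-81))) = 0.00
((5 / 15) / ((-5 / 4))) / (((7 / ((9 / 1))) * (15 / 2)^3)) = -32 / 39375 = -0.00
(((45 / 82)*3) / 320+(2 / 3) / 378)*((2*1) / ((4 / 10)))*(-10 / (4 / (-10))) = 2569625 / 2975616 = 0.86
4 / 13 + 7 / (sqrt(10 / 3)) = 4 / 13 + 7 * sqrt(30) / 10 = 4.14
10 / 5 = 2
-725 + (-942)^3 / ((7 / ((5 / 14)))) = -2089777745 / 49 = -42648525.41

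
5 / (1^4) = 5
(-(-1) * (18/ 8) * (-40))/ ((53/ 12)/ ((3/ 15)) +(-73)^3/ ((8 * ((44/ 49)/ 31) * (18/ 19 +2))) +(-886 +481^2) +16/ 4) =760320/ 2864478121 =0.00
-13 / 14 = -0.93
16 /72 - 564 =-5074 /9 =-563.78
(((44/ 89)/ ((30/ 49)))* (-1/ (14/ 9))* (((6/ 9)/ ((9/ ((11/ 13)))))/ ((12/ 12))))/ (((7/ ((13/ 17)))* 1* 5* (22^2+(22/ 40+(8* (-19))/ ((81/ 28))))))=-8712/ 5294372815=-0.00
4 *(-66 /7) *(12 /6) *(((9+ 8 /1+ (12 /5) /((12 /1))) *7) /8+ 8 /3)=-46772 /35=-1336.34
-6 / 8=-3 / 4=-0.75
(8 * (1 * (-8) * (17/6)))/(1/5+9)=-1360/69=-19.71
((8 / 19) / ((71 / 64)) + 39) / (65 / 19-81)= -53123 / 104654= -0.51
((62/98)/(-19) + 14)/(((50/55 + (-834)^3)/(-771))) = 110278443/5940739613354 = 0.00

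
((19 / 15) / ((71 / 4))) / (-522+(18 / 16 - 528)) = -608 / 8936415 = -0.00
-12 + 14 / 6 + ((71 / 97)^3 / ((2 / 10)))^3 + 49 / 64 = -198870861997875211853 / 145964363261676521664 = -1.36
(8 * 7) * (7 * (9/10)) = 1764/5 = 352.80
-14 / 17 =-0.82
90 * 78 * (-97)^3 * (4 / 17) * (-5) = 128139289200 / 17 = 7537605247.06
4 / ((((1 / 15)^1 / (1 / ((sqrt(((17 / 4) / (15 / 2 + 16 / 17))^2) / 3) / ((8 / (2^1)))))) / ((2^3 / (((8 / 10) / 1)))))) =14300.35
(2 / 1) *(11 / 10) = 11 / 5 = 2.20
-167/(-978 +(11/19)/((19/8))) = 60287/352970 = 0.17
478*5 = 2390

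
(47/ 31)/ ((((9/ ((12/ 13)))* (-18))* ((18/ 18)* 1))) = -94/ 10881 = -0.01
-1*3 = -3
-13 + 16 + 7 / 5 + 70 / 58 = 813 / 145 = 5.61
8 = 8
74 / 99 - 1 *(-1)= 173 / 99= 1.75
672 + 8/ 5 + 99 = 3863/ 5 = 772.60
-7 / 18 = -0.39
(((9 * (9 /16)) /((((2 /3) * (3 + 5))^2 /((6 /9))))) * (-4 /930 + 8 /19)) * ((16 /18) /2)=16569 /753920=0.02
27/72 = 3/8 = 0.38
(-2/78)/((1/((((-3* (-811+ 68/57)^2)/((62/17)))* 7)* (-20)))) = -81789593690/42237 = -1936444.20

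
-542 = -542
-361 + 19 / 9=-3230 / 9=-358.89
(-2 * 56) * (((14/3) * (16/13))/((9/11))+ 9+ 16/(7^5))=-1512182032/842751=-1794.34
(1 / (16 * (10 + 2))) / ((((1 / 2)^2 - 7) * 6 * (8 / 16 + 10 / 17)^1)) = -17 / 143856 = -0.00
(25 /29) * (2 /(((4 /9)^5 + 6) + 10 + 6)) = 1476225 /18851479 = 0.08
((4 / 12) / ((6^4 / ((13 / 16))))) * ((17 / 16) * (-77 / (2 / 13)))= -221221 / 1990656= -0.11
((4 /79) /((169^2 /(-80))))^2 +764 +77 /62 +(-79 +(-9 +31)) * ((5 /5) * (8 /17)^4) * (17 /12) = 1180551449596580292293 /1550741661757779166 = 761.28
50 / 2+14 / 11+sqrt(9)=322 / 11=29.27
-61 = -61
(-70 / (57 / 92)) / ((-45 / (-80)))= -103040 / 513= -200.86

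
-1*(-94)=94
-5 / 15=-1 / 3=-0.33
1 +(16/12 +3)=5.33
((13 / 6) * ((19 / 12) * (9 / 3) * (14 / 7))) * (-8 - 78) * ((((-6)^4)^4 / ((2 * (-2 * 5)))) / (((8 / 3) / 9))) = 4213548045997056 / 5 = 842709609199411.20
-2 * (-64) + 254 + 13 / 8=3069 / 8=383.62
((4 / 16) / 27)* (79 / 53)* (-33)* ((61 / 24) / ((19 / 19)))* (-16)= 18.52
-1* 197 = -197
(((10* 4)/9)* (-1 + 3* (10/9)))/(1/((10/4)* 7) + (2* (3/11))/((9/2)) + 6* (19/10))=107800/120357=0.90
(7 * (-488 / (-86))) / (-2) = -854 / 43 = -19.86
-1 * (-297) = 297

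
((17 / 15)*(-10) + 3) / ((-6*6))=25 / 108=0.23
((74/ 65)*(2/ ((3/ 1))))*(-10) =-296/ 39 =-7.59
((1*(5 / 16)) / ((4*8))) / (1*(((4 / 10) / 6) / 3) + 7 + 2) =225 / 207872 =0.00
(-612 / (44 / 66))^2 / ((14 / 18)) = 7584516 / 7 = 1083502.29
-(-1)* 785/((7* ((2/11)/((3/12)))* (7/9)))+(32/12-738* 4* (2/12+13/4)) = -11624855/1176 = -9885.08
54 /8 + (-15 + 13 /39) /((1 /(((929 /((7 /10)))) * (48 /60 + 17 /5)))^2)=-1822742565 /4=-455685641.25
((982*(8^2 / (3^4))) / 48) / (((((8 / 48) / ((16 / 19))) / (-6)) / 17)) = -4273664 / 513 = -8330.73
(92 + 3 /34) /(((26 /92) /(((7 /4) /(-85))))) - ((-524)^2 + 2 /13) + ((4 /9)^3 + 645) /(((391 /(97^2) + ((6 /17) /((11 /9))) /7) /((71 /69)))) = -205515165061146640639 /770970083834340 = -266566.98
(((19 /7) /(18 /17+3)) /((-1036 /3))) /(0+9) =-323 /1501164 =-0.00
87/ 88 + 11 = 11.99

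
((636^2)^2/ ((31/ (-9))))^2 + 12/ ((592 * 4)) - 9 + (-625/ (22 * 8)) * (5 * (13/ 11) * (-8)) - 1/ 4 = 155327739193757176784266996239/ 68838352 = 2256412808862088633154.19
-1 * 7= -7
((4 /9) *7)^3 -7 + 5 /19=323776 /13851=23.38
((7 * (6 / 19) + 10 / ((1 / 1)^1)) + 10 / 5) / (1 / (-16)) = -227.37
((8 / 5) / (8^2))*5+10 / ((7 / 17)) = 1367 / 56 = 24.41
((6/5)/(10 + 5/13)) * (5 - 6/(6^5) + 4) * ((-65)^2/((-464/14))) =-179365277/1353024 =-132.57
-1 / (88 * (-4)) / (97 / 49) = 49 / 34144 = 0.00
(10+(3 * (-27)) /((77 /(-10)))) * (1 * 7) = 1580 /11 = 143.64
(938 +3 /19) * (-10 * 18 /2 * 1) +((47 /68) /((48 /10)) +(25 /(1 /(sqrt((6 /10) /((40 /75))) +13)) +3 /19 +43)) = -84039.39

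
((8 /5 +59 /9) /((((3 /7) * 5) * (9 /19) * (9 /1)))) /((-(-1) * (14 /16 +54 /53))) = 20695864 /43904025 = 0.47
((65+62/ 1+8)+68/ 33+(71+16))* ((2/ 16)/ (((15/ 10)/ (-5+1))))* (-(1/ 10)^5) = 3697/ 4950000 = 0.00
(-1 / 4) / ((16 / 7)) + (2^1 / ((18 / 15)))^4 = 39433 / 5184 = 7.61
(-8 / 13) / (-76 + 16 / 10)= 10 / 1209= 0.01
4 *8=32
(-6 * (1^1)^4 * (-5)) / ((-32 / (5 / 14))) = -75 / 224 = -0.33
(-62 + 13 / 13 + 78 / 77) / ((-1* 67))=4619 / 5159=0.90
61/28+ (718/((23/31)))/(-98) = -34695/4508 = -7.70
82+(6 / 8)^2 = 1321 / 16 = 82.56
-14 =-14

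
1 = 1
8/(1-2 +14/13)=104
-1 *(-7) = 7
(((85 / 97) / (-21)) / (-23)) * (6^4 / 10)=3672 / 15617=0.24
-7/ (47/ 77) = -539/ 47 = -11.47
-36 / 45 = -4 / 5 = -0.80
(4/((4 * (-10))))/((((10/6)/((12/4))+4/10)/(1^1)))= -9/86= -0.10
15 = 15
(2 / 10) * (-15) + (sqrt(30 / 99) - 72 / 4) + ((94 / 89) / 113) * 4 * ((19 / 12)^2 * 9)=-405427 / 20114 + sqrt(330) / 33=-19.61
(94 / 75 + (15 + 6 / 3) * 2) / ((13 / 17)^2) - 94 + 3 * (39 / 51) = -6770353 / 215475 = -31.42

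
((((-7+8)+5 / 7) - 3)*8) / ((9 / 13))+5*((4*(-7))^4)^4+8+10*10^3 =4995702248133623136981312 / 7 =713671749733374733854473.10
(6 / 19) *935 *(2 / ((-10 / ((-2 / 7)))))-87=-9327 / 133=-70.13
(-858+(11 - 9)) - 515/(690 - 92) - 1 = -513001/598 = -857.86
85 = 85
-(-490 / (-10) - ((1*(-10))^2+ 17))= 68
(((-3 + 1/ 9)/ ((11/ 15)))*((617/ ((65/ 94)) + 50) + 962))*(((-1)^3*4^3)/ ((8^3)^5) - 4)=45365116754306539/ 1511828488192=30006.79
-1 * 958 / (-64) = 479 / 32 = 14.97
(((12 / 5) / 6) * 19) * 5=38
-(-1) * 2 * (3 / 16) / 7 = 3 / 56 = 0.05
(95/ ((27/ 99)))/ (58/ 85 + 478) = 88825/ 122064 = 0.73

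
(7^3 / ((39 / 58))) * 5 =99470 / 39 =2550.51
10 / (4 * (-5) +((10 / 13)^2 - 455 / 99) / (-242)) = -8097804 / 16182209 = -0.50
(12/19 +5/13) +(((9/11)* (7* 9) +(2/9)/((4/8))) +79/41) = 55074265/1002573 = 54.93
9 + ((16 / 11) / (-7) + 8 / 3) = 2647 / 231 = 11.46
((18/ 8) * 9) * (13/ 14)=1053/ 56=18.80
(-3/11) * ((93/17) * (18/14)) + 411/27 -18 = -55324/11781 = -4.70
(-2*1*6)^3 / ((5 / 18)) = -31104 / 5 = -6220.80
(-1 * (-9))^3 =729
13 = 13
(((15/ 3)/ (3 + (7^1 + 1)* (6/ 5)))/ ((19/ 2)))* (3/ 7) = 50/ 2793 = 0.02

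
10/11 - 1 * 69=-68.09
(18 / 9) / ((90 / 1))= 1 / 45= 0.02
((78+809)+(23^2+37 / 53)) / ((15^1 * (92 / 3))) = 15017 / 4876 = 3.08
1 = 1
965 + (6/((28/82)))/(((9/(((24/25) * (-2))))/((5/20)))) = 168711/175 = 964.06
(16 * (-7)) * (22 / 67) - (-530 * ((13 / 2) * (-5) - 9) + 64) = -1480417 / 67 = -22095.78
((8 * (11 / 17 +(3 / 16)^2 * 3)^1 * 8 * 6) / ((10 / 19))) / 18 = 12445 / 408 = 30.50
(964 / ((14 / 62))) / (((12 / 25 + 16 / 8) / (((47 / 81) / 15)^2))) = 1064738 / 413343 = 2.58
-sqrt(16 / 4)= -2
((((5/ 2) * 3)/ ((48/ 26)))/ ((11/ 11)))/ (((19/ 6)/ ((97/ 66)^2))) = 611585/ 220704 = 2.77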